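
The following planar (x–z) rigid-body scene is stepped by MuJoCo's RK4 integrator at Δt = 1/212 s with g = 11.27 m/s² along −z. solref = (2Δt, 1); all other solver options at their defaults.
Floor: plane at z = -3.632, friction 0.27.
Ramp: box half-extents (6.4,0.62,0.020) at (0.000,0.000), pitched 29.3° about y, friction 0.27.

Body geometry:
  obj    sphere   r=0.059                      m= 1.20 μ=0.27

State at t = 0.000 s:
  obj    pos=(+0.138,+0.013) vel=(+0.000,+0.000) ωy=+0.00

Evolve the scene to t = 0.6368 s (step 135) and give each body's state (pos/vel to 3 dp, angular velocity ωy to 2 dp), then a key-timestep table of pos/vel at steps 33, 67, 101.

State at t = 0.6368 s:
  obj    pos=(+0.835,-0.378) vel=(+2.188,-1.228) ωy=+42.51

Key-timestep trajectory:
   step    t(s)  obj.x    obj.z    obj.vx   obj.vz 
     33  0.1557   +0.180  -0.010  +0.535  -0.300
     67  0.3160   +0.310  -0.083  +1.086  -0.609
    101  0.4764   +0.528  -0.206  +1.637  -0.919


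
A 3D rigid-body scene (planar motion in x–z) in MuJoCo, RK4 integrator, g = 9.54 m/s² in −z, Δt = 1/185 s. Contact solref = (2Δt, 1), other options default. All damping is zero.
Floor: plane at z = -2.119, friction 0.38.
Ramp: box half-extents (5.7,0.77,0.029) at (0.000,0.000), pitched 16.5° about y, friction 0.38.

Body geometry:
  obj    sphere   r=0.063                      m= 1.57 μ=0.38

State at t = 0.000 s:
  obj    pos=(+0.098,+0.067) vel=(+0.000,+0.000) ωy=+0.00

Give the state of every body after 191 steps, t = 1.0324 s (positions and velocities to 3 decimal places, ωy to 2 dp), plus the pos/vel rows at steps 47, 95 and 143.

State at t = 1.0324 s:
  obj    pos=(+1.087,-0.226) vel=(+1.916,-0.568) ωy=+31.71

Key-timestep trajectory:
   step    t(s)  obj.x    obj.z    obj.vx   obj.vz 
     47  0.2541   +0.158  +0.049  +0.472  -0.140
     95  0.5135   +0.343  -0.006  +0.953  -0.282
    143  0.7730   +0.652  -0.097  +1.434  -0.425


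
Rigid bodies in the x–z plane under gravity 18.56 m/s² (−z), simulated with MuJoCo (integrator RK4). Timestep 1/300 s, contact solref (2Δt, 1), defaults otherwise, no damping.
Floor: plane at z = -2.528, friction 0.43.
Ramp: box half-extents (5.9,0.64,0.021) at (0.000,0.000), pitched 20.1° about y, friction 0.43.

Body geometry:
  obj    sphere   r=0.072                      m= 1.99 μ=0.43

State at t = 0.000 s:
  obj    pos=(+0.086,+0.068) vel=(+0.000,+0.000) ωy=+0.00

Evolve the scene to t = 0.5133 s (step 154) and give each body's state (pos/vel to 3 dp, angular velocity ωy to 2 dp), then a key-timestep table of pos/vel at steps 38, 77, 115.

State at t = 0.5133 s:
  obj    pos=(+0.650,-0.139) vel=(+2.196,-0.804) ωy=+32.47

Key-timestep trajectory:
   step    t(s)  obj.x    obj.z    obj.vx   obj.vz 
     38  0.1267   +0.120  +0.055  +0.542  -0.198
     77  0.2567   +0.227  +0.016  +1.098  -0.402
    115  0.3833   +0.400  -0.047  +1.640  -0.600


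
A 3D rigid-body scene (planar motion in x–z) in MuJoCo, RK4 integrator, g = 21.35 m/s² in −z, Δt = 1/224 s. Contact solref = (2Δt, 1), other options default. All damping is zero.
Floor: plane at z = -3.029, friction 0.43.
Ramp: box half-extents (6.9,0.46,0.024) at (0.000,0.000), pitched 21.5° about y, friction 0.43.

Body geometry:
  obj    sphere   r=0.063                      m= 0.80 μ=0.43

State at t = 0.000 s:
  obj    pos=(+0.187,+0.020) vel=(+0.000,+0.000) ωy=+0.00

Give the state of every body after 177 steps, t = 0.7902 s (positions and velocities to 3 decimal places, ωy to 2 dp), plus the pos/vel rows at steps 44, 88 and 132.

State at t = 0.7902 s:
  obj    pos=(+1.811,-0.620) vel=(+4.109,-1.619) ωy=+70.09

Key-timestep trajectory:
   step    t(s)  obj.x    obj.z    obj.vx   obj.vz 
     44  0.1964   +0.287  -0.020  +1.022  -0.402
     88  0.3929   +0.588  -0.138  +2.043  -0.805
    132  0.5893   +1.090  -0.336  +3.064  -1.207


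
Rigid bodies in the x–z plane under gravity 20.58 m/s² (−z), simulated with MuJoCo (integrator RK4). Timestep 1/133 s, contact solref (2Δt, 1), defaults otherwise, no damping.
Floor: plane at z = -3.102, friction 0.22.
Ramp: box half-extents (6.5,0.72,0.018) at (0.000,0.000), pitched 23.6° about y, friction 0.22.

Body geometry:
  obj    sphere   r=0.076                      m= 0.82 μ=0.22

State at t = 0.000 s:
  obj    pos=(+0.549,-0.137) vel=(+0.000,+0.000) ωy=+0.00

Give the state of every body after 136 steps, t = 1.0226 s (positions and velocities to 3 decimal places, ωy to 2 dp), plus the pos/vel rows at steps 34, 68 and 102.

State at t = 1.0226 s:
  obj    pos=(+3.369,-1.369) vel=(+5.515,-2.409) ωy=+79.16

Key-timestep trajectory:
   step    t(s)  obj.x    obj.z    obj.vx   obj.vz 
     34  0.2556   +0.725  -0.214  +1.379  -0.603
     68  0.5113   +1.254  -0.445  +2.758  -1.205
    102  0.7669   +2.135  -0.830  +4.136  -1.807


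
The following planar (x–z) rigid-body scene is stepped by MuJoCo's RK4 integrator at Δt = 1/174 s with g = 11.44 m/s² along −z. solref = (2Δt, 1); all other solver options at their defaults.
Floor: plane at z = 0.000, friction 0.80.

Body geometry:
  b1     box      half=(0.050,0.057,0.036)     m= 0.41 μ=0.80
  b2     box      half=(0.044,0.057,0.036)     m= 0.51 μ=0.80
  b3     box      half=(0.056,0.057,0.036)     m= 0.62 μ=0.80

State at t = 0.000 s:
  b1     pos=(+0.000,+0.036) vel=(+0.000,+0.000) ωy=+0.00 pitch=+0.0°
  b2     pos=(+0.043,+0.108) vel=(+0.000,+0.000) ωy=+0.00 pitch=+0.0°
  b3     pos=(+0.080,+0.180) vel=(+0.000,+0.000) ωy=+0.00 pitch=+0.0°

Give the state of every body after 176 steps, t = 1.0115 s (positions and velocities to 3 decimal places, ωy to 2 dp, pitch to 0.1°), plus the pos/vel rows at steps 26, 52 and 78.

State at t = 1.0115 s:
  b1     pos=(+0.000,+0.036) vel=(+0.000,+0.000) ωy=+0.00 pitch=+0.0°
  b2     pos=(+0.092,+0.044) vel=(+0.000,+0.000) ωy=+0.00 pitch=+90.0°
  b3     pos=(+0.294,+0.036) vel=(+0.000,+0.000) ωy=+0.00 pitch=+180.0°

Key-timestep trajectory:
   step    t(s)  b1.x    b1.z    b1.vx   b1.vz   b2.x    b2.z    b2.vx   b2.vz   b3.x    b3.z    b3.vx   b3.vz 
     26  0.1494   +0.000  +0.036  -0.002  +0.000   +0.052  +0.108  +0.138  -0.005   +0.105  +0.169  +0.372  -0.209
     52  0.2989   +0.000  +0.036  +0.000  +0.000   +0.089  +0.073  +0.303  -0.816   +0.183  +0.057  +0.752  -0.421
     78  0.4483   +0.000  +0.036  +0.000  +0.000   +0.092  +0.044  -0.011  +0.009   +0.266  +0.059  +0.550  -0.289


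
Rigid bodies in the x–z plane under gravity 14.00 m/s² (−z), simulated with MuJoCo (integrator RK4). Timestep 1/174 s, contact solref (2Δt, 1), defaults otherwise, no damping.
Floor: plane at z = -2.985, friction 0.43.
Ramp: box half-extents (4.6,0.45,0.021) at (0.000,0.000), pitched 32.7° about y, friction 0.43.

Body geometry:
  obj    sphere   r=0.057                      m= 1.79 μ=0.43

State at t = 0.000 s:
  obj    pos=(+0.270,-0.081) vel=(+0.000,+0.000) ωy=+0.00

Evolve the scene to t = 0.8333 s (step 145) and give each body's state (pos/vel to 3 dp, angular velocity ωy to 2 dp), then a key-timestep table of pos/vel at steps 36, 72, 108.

State at t = 0.8333 s:
  obj    pos=(+1.849,-1.094) vel=(+3.788,-2.432) ωy=+78.97

Key-timestep trajectory:
   step    t(s)  obj.x    obj.z    obj.vx   obj.vz 
     36  0.2069   +0.368  -0.143  +0.941  -0.604
     72  0.4138   +0.659  -0.331  +1.881  -1.208
    108  0.6207   +1.146  -0.643  +2.822  -1.812


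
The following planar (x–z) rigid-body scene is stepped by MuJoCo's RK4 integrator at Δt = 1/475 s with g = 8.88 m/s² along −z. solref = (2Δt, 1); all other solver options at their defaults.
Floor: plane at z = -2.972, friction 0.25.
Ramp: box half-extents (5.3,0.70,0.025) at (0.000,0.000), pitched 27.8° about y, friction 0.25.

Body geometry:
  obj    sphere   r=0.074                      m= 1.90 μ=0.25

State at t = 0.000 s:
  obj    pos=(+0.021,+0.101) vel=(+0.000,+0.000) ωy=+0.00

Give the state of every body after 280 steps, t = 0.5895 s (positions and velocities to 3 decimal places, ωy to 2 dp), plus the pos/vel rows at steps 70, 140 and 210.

State at t = 0.5895 s:
  obj    pos=(+0.476,-0.139) vel=(+1.543,-0.813) ωy=+23.56

Key-timestep trajectory:
   step    t(s)  obj.x    obj.z    obj.vx   obj.vz 
     70  0.1474   +0.049  +0.086  +0.386  -0.203
    140  0.2947   +0.135  +0.041  +0.771  -0.407
    210  0.4421   +0.277  -0.034  +1.157  -0.610


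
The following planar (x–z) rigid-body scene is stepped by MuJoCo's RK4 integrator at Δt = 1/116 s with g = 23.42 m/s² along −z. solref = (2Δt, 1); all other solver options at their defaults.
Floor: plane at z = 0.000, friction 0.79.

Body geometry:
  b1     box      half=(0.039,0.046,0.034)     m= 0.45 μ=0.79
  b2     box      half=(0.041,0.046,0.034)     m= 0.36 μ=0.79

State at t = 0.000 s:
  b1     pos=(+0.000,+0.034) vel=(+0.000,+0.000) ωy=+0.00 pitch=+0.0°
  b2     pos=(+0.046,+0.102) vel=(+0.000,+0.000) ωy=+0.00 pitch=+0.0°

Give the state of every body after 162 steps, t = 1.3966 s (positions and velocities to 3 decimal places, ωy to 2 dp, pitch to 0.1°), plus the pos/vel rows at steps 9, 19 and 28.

State at t = 1.3966 s:
  b1     pos=(+0.000,+0.034) vel=(+0.000,+0.000) ωy=+0.00 pitch=+0.0°
  b2     pos=(+0.090,+0.041) vel=(+0.000,+0.000) ωy=+0.00 pitch=+90.0°

Key-timestep trajectory:
   step    t(s)  b1.x    b1.z    b1.vx   b1.vz   b2.x    b2.z    b2.vx   b2.vz 
      9  0.0776   +0.000  +0.034  -0.001  +0.004   +0.055  +0.099  +0.258  -0.116
     19  0.1638   +0.000  +0.034  +0.000  +0.000   +0.088  +0.040  +0.732  -0.942
     28  0.2414   +0.000  +0.034  +0.000  +0.000   +0.091  +0.040  -0.035  +0.031


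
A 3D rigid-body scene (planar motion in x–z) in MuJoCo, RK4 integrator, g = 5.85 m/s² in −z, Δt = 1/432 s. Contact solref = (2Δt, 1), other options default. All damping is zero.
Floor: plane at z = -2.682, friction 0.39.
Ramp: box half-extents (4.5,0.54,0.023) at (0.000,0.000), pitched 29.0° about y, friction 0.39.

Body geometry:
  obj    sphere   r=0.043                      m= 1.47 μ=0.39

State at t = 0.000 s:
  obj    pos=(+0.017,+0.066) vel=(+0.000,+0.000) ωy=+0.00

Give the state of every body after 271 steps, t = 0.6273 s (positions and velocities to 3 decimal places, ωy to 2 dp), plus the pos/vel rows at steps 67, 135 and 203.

State at t = 0.6273 s:
  obj    pos=(+0.366,-0.127) vel=(+1.112,-0.616) ωy=+29.55

Key-timestep trajectory:
   step    t(s)  obj.x    obj.z    obj.vx   obj.vz 
     67  0.1551   +0.038  +0.054  +0.275  -0.152
    135  0.3125   +0.104  +0.018  +0.554  -0.307
    203  0.4699   +0.213  -0.042  +0.833  -0.462


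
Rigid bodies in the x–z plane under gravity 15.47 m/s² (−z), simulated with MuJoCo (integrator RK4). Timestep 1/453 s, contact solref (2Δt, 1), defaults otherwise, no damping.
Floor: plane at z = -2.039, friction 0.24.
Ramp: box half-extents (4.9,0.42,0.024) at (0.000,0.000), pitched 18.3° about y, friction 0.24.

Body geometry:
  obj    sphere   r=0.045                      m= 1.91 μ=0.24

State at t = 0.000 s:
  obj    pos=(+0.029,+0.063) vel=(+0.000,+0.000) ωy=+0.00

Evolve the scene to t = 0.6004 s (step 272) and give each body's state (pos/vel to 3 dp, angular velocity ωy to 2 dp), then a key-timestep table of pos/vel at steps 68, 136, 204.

State at t = 0.6004 s:
  obj    pos=(+0.623,-0.133) vel=(+1.978,-0.654) ωy=+46.29

Key-timestep trajectory:
   step    t(s)  obj.x    obj.z    obj.vx   obj.vz 
     68  0.1501   +0.066  +0.051  +0.495  -0.164
    136  0.3002   +0.178  +0.014  +0.989  -0.327
    204  0.4503   +0.363  -0.047  +1.484  -0.491


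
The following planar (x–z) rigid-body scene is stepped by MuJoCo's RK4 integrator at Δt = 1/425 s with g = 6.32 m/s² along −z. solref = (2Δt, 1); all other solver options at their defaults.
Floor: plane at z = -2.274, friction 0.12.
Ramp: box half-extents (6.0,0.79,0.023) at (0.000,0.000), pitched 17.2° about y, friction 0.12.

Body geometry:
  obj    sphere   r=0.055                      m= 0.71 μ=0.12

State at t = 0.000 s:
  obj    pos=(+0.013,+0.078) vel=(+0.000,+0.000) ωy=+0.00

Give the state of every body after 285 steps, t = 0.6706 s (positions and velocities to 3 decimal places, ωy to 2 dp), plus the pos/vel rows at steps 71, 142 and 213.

State at t = 0.6706 s:
  obj    pos=(+0.300,-0.011) vel=(+0.855,-0.265) ωy=+16.27

Key-timestep trajectory:
   step    t(s)  obj.x    obj.z    obj.vx   obj.vz 
     71  0.1671   +0.031  +0.072  +0.213  -0.066
    142  0.3341   +0.084  +0.056  +0.426  -0.132
    213  0.5012   +0.173  +0.028  +0.639  -0.198


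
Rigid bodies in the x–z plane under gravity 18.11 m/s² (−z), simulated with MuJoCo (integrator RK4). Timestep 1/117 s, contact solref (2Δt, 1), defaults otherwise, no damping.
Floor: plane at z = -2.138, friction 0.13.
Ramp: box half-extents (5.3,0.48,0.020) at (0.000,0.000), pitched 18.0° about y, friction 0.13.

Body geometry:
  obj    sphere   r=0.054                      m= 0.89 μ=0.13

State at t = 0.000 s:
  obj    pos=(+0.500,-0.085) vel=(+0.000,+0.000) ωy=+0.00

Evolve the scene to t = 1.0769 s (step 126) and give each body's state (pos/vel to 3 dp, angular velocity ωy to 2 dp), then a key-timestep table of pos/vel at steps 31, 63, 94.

State at t = 1.0769 s:
  obj    pos=(+2.705,-0.801) vel=(+4.095,-1.330) ωy=+79.69

Key-timestep trajectory:
   step    t(s)  obj.x    obj.z    obj.vx   obj.vz 
     31  0.2650   +0.634  -0.128  +1.008  -0.327
     63  0.5385   +1.052  -0.264  +2.048  -0.665
     94  0.8034   +1.727  -0.483  +3.055  -0.993


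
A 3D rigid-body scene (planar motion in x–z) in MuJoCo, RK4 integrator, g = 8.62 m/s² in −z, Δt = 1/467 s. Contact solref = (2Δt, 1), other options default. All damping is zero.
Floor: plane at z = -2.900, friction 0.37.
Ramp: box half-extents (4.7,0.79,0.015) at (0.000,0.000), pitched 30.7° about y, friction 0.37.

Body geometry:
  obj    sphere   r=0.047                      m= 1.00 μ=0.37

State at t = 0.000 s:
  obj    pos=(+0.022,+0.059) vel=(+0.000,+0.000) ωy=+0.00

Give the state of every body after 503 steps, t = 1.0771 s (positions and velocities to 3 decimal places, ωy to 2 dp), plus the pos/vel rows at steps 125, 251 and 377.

State at t = 1.0771 s:
  obj    pos=(+1.590,-0.872) vel=(+2.911,-1.729) ωy=+72.03

Key-timestep trajectory:
   step    t(s)  obj.x    obj.z    obj.vx   obj.vz 
    125  0.2677   +0.119  +0.002  +0.724  -0.430
    251  0.5375   +0.412  -0.173  +1.453  -0.863
    377  0.8073   +0.903  -0.464  +2.182  -1.296


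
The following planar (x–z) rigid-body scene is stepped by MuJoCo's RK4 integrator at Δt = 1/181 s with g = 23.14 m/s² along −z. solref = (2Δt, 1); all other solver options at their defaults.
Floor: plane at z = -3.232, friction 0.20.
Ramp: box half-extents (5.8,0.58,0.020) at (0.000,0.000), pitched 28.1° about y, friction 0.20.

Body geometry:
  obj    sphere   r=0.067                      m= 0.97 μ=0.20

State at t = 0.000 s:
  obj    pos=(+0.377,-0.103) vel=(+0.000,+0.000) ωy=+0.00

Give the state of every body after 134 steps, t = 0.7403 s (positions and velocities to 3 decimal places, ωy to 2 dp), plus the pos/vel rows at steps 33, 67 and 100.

State at t = 0.7403 s:
  obj    pos=(+2.260,-1.108) vel=(+5.085,-2.715) ωy=+85.99

Key-timestep trajectory:
   step    t(s)  obj.x    obj.z    obj.vx   obj.vz 
     33  0.1823   +0.491  -0.164  +1.253  -0.669
     67  0.3702   +0.848  -0.354  +2.543  -1.358
    100  0.5525   +1.426  -0.663  +3.795  -2.026


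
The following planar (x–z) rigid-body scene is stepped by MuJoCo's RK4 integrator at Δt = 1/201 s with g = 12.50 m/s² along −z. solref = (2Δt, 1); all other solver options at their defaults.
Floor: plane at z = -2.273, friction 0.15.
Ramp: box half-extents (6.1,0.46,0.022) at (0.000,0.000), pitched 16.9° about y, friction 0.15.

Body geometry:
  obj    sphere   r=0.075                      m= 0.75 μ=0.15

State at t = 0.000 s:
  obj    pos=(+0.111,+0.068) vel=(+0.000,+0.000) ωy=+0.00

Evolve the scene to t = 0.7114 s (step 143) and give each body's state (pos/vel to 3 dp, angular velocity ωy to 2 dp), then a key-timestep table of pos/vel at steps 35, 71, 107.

State at t = 0.7114 s:
  obj    pos=(+0.740,-0.123) vel=(+1.767,-0.537) ωy=+24.61

Key-timestep trajectory:
   step    t(s)  obj.x    obj.z    obj.vx   obj.vz 
     35  0.1741   +0.149  +0.056  +0.433  -0.131
     71  0.3532   +0.266  +0.021  +0.877  -0.267
    107  0.5323   +0.463  -0.039  +1.322  -0.402


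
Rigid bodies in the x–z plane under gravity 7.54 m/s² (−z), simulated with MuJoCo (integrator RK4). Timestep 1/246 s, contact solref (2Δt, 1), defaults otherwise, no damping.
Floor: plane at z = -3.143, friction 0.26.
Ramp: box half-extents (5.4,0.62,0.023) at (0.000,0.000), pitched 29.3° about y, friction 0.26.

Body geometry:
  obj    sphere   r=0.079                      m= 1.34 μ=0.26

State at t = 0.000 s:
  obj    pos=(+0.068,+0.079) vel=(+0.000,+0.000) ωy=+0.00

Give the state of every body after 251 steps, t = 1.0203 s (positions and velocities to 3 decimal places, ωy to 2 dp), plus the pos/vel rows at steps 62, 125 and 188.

State at t = 1.0203 s:
  obj    pos=(+1.265,-0.593) vel=(+2.345,-1.316) ωy=+34.03

Key-timestep trajectory:
   step    t(s)  obj.x    obj.z    obj.vx   obj.vz 
     62  0.2520   +0.141  +0.038  +0.579  -0.325
    125  0.5081   +0.365  -0.088  +1.168  -0.655
    188  0.7642   +0.739  -0.298  +1.757  -0.986


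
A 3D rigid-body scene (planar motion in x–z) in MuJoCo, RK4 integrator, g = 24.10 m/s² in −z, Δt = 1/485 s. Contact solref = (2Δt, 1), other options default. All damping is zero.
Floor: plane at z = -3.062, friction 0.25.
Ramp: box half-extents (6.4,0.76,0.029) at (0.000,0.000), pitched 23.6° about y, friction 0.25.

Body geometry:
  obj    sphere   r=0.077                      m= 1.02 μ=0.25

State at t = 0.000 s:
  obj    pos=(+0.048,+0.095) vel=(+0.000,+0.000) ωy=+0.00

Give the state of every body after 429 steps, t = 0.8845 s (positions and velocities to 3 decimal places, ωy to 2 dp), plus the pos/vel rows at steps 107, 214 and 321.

State at t = 0.8845 s:
  obj    pos=(+2.519,-0.985) vel=(+5.586,-2.441) ωy=+79.16

Key-timestep trajectory:
   step    t(s)  obj.x    obj.z    obj.vx   obj.vz 
    107  0.2206   +0.202  +0.028  +1.393  -0.609
    214  0.4412   +0.663  -0.174  +2.787  -1.217
    321  0.6619   +1.431  -0.510  +4.180  -1.826


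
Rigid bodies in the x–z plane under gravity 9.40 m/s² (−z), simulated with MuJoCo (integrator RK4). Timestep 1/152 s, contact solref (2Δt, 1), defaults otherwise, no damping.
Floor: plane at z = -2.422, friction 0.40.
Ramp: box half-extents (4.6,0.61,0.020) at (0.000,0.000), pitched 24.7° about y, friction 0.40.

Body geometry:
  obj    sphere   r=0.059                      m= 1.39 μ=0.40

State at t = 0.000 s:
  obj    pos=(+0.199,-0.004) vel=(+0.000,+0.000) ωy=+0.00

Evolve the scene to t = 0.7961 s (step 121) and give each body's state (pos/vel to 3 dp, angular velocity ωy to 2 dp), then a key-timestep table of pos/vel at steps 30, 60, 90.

State at t = 0.7961 s:
  obj    pos=(+1.007,-0.376) vel=(+2.029,-0.933) ωy=+37.84

Key-timestep trajectory:
   step    t(s)  obj.x    obj.z    obj.vx   obj.vz 
     30  0.1974   +0.249  -0.027  +0.503  -0.231
     60  0.3947   +0.398  -0.096  +1.006  -0.463
     90  0.5921   +0.646  -0.210  +1.509  -0.694


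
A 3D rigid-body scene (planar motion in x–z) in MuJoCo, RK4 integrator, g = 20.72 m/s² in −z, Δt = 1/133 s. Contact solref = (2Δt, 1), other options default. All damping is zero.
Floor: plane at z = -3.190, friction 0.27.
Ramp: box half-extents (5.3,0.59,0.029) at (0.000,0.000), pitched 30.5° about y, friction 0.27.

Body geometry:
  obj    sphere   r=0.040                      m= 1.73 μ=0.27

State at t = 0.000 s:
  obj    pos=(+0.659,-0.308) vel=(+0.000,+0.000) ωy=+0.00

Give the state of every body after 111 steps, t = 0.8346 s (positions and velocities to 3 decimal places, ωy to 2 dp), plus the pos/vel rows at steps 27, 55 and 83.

State at t = 0.8346 s:
  obj    pos=(+2.913,-1.636) vel=(+5.402,-3.182) ωy=+156.66

Key-timestep trajectory:
   step    t(s)  obj.x    obj.z    obj.vx   obj.vz 
     27  0.2030   +0.792  -0.387  +1.314  -0.774
     55  0.4135   +1.213  -0.634  +2.677  -1.577
     83  0.6241   +1.919  -1.051  +4.039  -2.379


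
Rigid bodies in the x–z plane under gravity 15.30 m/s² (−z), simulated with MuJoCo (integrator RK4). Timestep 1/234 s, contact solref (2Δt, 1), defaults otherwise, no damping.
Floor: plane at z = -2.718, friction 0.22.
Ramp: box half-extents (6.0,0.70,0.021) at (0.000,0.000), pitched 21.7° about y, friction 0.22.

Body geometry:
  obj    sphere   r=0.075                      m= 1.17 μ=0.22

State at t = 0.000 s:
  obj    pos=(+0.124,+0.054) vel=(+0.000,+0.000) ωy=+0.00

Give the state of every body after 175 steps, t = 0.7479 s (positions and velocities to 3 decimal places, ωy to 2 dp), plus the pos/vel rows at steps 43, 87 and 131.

State at t = 0.7479 s:
  obj    pos=(+1.174,-0.364) vel=(+2.808,-1.117) ωy=+40.29

Key-timestep trajectory:
   step    t(s)  obj.x    obj.z    obj.vx   obj.vz 
     43  0.1838   +0.187  +0.029  +0.690  -0.275
     87  0.3718   +0.384  -0.049  +1.396  -0.556
    131  0.5598   +0.712  -0.180  +2.102  -0.836


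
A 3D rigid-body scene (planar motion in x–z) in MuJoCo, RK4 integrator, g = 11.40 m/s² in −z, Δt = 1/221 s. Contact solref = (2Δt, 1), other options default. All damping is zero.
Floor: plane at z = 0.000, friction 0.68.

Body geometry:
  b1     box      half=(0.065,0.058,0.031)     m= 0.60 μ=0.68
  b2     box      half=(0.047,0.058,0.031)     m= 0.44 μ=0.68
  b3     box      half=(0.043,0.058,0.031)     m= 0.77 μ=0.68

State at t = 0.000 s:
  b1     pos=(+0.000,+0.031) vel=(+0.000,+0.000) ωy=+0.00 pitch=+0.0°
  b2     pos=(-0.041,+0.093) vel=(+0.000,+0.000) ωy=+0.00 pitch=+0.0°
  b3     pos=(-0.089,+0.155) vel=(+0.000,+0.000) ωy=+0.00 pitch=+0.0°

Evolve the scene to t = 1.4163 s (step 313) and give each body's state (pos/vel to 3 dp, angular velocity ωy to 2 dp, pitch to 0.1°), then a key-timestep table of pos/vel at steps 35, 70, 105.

State at t = 1.4163 s:
  b1     pos=(+0.000,+0.031) vel=(+0.000,+0.000) ωy=+0.00 pitch=+0.0°
  b2     pos=(-0.107,+0.047) vel=(+0.000,+0.000) ωy=+0.00 pitch=-90.0°
  b3     pos=(-0.266,+0.031) vel=(+0.000,+0.000) ωy=+0.00 pitch=+180.0°

Key-timestep trajectory:
   step    t(s)  b1.x    b1.z    b1.vx   b1.vz   b2.x    b2.z    b2.vx   b2.vz   b3.x    b3.z    b3.vx   b3.vz 
     35  0.1584   +0.000  +0.031  +0.001  +0.000   -0.047  +0.097  -0.089  +0.048   -0.105  +0.149  -0.228  -0.102
     70  0.3167   +0.000  +0.031  +0.000  +0.000   -0.083  +0.094  -0.382  -0.320   -0.167  +0.073  -0.462  -1.176
    105  0.4751   +0.000  +0.031  +0.000  +0.000   -0.107  +0.047  +0.000  +0.000   -0.235  +0.051  -0.377  -0.098


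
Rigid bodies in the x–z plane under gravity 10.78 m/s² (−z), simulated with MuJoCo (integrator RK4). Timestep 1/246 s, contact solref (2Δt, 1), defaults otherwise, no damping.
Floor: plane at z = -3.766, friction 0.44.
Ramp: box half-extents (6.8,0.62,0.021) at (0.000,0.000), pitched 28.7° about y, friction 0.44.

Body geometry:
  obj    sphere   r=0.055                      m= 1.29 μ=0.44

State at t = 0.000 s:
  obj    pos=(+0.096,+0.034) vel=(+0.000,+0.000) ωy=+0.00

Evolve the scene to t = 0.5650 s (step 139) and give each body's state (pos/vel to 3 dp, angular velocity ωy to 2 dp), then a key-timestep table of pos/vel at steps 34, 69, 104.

State at t = 0.5650 s:
  obj    pos=(+0.614,-0.249) vel=(+1.833,-1.003) ωy=+37.98

Key-timestep trajectory:
   step    t(s)  obj.x    obj.z    obj.vx   obj.vz 
     34  0.1382   +0.127  +0.017  +0.448  -0.246
     69  0.2805   +0.224  -0.036  +0.910  -0.498
    104  0.4228   +0.386  -0.125  +1.371  -0.751


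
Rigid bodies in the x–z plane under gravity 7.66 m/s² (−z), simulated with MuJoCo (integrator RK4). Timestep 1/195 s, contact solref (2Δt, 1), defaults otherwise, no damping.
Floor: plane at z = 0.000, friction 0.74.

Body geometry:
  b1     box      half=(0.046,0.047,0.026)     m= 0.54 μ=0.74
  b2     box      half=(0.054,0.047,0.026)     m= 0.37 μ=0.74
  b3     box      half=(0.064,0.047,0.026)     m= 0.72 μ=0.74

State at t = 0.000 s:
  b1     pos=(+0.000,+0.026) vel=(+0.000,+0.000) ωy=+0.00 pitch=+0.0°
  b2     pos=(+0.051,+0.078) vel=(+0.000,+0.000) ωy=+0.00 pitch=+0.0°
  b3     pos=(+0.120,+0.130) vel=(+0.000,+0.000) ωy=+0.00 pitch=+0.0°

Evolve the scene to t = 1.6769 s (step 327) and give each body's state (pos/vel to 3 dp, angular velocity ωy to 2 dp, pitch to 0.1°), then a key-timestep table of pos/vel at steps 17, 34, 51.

State at t = 1.6769 s:
  b1     pos=(-0.001,+0.026) vel=(+0.000,+0.000) ωy=+0.00 pitch=+0.0°
  b2     pos=(+0.071,+0.060) vel=(+0.000,+0.000) ωy=-0.01 pitch=+59.3°
  b3     pos=(+0.156,+0.060) vel=(+0.000,+0.000) ωy=-0.01 pitch=+38.0°

Key-timestep trajectory:
   step    t(s)  b1.x    b1.z    b1.vx   b1.vz   b2.x    b2.z    b2.vx   b2.vz   b3.x    b3.z    b3.vx   b3.vz 
     17  0.0872   +0.000  +0.026  -0.001  +0.000   +0.055  +0.077  +0.093  -0.033   +0.131  +0.117  +0.249  -0.329
     34  0.1744   +0.000  +0.026  +0.000  +0.000   +0.067  +0.068  +0.173  -0.218   +0.156  +0.064  +0.295  -0.909
     51  0.2615   +0.000  +0.026  +0.000  +0.000   +0.073  +0.060  -0.020  +0.007   +0.157  +0.061  -0.011  -0.004


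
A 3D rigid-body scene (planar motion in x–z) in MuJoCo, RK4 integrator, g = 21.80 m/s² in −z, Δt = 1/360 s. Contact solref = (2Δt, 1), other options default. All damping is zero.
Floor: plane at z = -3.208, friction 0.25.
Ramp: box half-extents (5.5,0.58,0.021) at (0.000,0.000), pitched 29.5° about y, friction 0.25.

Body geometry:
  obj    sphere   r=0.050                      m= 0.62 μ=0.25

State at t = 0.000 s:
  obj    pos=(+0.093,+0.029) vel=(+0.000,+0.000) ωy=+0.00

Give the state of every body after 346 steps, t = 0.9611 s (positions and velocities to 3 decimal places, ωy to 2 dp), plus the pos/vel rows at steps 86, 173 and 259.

State at t = 0.9611 s:
  obj    pos=(+3.176,-1.715) vel=(+6.414,-3.629) ωy=+147.37

Key-timestep trajectory:
   step    t(s)  obj.x    obj.z    obj.vx   obj.vz 
     86  0.2389   +0.283  -0.079  +1.595  -0.902
    173  0.4806   +0.864  -0.407  +3.207  -1.815
    259  0.7194   +1.820  -0.948  +4.802  -2.717


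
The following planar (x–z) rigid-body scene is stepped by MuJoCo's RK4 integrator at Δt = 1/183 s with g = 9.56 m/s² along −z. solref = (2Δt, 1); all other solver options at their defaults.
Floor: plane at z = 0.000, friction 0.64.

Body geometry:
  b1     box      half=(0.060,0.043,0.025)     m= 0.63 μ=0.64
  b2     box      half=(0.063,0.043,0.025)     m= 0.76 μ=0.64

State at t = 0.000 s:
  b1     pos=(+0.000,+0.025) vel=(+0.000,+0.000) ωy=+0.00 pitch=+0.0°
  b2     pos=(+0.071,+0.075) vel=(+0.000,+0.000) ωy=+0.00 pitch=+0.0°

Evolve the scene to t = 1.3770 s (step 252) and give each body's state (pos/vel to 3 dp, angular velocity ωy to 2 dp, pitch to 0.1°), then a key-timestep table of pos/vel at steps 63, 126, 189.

State at t = 1.3770 s:
  b1     pos=(-0.001,+0.025) vel=(+0.000,+0.000) ωy=+0.00 pitch=+0.0°
  b2     pos=(+0.084,+0.061) vel=(+0.000,+0.000) ωy=-0.01 pitch=+42.7°

Key-timestep trajectory:
   step    t(s)  b1.x    b1.z    b1.vx   b1.vz   b2.x    b2.z    b2.vx   b2.vz 
     63  0.3443   +0.000  +0.025  +0.000  +0.001   +0.084  +0.061  +0.009  +0.009
    126  0.6885   +0.000  +0.025  +0.000  +0.000   +0.084  +0.061  +0.000  +0.000
    189  1.0328   +0.000  +0.025  +0.000  +0.000   +0.084  +0.061  +0.000  +0.000


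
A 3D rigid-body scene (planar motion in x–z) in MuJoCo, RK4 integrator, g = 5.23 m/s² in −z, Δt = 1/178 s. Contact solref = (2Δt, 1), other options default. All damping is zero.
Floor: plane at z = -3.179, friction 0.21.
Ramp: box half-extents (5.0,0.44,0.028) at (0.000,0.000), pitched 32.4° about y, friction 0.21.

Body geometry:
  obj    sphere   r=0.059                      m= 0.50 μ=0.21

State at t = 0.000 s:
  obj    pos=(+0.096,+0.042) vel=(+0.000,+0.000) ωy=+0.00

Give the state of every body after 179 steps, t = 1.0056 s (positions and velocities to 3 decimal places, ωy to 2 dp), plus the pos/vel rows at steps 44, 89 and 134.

State at t = 1.0056 s:
  obj    pos=(+0.951,-0.500) vel=(+1.700,-1.079) ωy=+34.11

Key-timestep trajectory:
   step    t(s)  obj.x    obj.z    obj.vx   obj.vz 
     44  0.2472   +0.148  +0.009  +0.418  -0.265
     89  0.5000   +0.307  -0.092  +0.845  -0.536
    134  0.7528   +0.575  -0.262  +1.273  -0.808


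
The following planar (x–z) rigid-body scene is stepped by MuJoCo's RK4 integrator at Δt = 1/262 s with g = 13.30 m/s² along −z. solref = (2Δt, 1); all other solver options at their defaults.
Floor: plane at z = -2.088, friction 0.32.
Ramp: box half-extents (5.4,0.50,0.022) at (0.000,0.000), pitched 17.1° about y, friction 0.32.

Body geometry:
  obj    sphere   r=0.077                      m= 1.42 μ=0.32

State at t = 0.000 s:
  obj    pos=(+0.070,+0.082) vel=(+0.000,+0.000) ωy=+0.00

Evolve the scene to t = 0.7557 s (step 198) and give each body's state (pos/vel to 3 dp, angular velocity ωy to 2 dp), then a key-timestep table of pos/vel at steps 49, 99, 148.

State at t = 0.7557 s:
  obj    pos=(+0.833,-0.153) vel=(+2.018,-0.621) ωy=+27.41

Key-timestep trajectory:
   step    t(s)  obj.x    obj.z    obj.vx   obj.vz 
     49  0.1870   +0.117  +0.068  +0.499  -0.154
     99  0.3779   +0.261  +0.023  +1.009  -0.310
    148  0.5649   +0.496  -0.049  +1.508  -0.464


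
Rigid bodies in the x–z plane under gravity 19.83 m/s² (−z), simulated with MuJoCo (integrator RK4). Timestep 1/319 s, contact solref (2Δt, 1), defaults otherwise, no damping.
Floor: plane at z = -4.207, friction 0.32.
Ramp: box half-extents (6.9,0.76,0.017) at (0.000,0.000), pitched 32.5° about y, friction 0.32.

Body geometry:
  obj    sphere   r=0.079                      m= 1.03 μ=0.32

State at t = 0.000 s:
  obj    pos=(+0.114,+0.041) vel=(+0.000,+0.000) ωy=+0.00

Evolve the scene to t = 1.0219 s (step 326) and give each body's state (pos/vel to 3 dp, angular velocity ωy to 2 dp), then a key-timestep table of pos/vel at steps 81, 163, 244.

State at t = 1.0219 s:
  obj    pos=(+3.466,-2.094) vel=(+6.560,-4.179) ωy=+98.44

Key-timestep trajectory:
   step    t(s)  obj.x    obj.z    obj.vx   obj.vz 
     81  0.2539   +0.321  -0.091  +1.630  -1.038
    163  0.5110   +0.952  -0.493  +3.280  -2.090
    244  0.7649   +1.992  -1.155  +4.910  -3.128


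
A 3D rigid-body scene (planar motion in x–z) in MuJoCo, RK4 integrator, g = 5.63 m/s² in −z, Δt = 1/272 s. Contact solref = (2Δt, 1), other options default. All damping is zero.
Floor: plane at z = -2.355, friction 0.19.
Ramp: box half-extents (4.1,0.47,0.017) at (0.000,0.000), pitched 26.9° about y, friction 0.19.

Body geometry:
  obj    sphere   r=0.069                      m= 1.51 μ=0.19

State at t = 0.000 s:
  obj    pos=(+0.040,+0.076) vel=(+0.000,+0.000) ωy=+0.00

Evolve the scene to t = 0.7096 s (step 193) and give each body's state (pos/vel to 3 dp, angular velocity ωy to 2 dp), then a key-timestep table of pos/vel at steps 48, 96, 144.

State at t = 0.7096 s:
  obj    pos=(+0.449,-0.131) vel=(+1.151,-0.584) ωy=+18.70

Key-timestep trajectory:
   step    t(s)  obj.x    obj.z    obj.vx   obj.vz 
     48  0.1765   +0.065  +0.063  +0.286  -0.145
     96  0.3529   +0.141  +0.025  +0.573  -0.291
    144  0.5294   +0.268  -0.039  +0.859  -0.436


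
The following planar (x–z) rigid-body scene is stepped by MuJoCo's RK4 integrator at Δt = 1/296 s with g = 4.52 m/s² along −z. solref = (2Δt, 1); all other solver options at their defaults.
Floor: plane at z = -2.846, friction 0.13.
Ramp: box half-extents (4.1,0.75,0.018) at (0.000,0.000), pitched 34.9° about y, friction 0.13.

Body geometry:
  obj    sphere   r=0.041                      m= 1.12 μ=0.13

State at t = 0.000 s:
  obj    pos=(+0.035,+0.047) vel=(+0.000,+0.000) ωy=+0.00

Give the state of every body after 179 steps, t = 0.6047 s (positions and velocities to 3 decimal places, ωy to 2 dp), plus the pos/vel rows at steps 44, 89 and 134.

State at t = 0.6047 s:
  obj    pos=(+0.352,-0.173) vel=(+1.046,-0.728) ωy=+17.67

Key-timestep trajectory:
   step    t(s)  obj.x    obj.z    obj.vx   obj.vz 
     44  0.1486   +0.054  +0.034  +0.259  -0.177
     89  0.3007   +0.114  -0.007  +0.520  -0.364
    134  0.4527   +0.213  -0.076  +0.792  -0.528


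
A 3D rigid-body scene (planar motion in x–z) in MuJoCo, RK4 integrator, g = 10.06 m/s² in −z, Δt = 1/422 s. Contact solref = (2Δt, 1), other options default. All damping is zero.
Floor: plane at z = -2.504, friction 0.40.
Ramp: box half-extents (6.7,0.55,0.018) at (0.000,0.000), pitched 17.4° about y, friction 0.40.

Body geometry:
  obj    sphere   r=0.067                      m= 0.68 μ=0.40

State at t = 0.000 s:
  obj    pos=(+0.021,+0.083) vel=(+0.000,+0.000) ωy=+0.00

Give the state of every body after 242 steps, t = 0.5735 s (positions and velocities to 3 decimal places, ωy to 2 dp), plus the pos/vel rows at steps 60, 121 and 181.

State at t = 0.5735 s:
  obj    pos=(+0.358,-0.023) vel=(+1.176,-0.369) ωy=+18.39

Key-timestep trajectory:
   step    t(s)  obj.x    obj.z    obj.vx   obj.vz 
     60  0.1422   +0.042  +0.076  +0.292  -0.091
    121  0.2867   +0.105  +0.056  +0.588  -0.184
    181  0.4289   +0.210  +0.023  +0.880  -0.276


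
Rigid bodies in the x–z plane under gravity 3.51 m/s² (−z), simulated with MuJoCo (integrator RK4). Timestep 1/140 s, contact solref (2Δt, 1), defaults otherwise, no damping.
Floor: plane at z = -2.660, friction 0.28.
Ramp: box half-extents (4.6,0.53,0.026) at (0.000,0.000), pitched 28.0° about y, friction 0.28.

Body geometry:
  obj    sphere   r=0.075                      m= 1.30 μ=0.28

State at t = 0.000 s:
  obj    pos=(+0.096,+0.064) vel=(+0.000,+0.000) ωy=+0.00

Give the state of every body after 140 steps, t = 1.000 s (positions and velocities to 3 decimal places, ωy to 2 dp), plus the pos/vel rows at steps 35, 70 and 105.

State at t = 1.000 s:
  obj    pos=(+0.616,-0.213) vel=(+1.039,-0.553) ωy=+15.69

Key-timestep trajectory:
   step    t(s)  obj.x    obj.z    obj.vx   obj.vz 
     35  0.2500   +0.128  +0.046  +0.260  -0.138
     70  0.5000   +0.226  -0.006  +0.520  -0.276
    105  0.7500   +0.388  -0.092  +0.780  -0.414


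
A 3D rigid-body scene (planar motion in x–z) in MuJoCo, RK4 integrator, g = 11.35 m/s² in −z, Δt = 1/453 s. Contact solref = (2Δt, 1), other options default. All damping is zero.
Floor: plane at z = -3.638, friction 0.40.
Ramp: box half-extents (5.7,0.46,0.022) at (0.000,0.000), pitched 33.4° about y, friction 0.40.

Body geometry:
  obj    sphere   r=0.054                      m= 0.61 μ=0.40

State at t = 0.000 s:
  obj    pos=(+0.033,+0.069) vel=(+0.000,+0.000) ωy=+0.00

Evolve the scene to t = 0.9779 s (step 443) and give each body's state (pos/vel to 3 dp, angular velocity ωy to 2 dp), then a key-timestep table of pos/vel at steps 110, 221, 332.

State at t = 0.9779 s:
  obj    pos=(+1.815,-1.106) vel=(+3.644,-2.403) ωy=+80.81

Key-timestep trajectory:
   step    t(s)  obj.x    obj.z    obj.vx   obj.vz 
    110  0.2428   +0.143  -0.003  +0.905  -0.597
    221  0.4879   +0.477  -0.223  +1.818  -1.199
    332  0.7329   +1.034  -0.591  +2.731  -1.801


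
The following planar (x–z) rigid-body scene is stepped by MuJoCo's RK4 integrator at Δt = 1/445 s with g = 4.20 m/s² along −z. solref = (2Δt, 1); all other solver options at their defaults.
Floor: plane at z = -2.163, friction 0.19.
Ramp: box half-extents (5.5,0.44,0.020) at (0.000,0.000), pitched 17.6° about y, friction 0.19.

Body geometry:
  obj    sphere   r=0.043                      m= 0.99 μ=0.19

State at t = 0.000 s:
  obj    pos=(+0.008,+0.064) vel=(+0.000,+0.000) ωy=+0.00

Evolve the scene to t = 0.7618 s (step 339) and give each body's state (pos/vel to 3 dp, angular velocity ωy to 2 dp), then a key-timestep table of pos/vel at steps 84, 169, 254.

State at t = 0.7618 s:
  obj    pos=(+0.259,-0.016) vel=(+0.659,-0.209) ωy=+16.07

Key-timestep trajectory:
   step    t(s)  obj.x    obj.z    obj.vx   obj.vz 
     84  0.1888   +0.023  +0.059  +0.163  -0.052
    169  0.3798   +0.070  +0.044  +0.328  -0.104
    254  0.5708   +0.149  +0.019  +0.494  -0.157


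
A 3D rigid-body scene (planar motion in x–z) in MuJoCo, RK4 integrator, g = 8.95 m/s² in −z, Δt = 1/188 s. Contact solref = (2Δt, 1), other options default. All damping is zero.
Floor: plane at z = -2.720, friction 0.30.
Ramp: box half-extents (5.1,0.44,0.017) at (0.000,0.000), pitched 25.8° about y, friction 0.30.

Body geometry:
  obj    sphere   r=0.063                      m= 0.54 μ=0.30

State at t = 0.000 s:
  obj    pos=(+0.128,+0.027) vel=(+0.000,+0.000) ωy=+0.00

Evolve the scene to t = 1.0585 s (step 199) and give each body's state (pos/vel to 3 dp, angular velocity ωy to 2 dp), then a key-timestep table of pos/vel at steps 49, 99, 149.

State at t = 1.0585 s:
  obj    pos=(+1.532,-0.652) vel=(+2.652,-1.282) ωy=+46.74

Key-timestep trajectory:
   step    t(s)  obj.x    obj.z    obj.vx   obj.vz 
     49  0.2606   +0.213  -0.014  +0.653  -0.316
     99  0.5266   +0.475  -0.141  +1.319  -0.638
    149  0.7926   +0.915  -0.353  +1.985  -0.960


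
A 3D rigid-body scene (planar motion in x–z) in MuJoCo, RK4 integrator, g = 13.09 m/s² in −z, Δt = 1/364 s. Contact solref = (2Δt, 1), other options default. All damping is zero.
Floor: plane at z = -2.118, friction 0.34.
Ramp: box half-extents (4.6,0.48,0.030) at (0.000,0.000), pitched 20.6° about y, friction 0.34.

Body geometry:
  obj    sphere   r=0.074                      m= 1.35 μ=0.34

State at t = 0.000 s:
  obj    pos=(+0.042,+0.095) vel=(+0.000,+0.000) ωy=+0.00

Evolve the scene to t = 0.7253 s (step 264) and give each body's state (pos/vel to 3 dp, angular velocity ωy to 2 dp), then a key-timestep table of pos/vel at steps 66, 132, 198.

State at t = 0.7253 s:
  obj    pos=(+0.852,-0.209) vel=(+2.233,-0.840) ωy=+32.24

Key-timestep trajectory:
   step    t(s)  obj.x    obj.z    obj.vx   obj.vz 
     66  0.1813   +0.093  +0.076  +0.558  -0.210
    132  0.3626   +0.245  +0.019  +1.117  -0.420
    198  0.5440   +0.498  -0.076  +1.675  -0.630


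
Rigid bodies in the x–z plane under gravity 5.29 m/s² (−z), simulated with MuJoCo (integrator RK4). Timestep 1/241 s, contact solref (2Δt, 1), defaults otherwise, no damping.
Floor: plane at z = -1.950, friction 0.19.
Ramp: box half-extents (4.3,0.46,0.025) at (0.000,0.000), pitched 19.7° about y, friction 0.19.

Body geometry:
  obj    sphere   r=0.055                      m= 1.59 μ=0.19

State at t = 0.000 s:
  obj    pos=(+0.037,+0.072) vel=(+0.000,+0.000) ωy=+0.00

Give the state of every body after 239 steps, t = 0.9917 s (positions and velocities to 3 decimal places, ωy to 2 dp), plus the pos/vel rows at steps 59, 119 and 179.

State at t = 0.9917 s:
  obj    pos=(+0.627,-0.139) vel=(+1.189,-0.426) ωy=+22.96

Key-timestep trajectory:
   step    t(s)  obj.x    obj.z    obj.vx   obj.vz 
     59  0.2448   +0.073  +0.059  +0.294  -0.105
    119  0.4938   +0.183  +0.019  +0.592  -0.212
    179  0.7427   +0.368  -0.047  +0.891  -0.319


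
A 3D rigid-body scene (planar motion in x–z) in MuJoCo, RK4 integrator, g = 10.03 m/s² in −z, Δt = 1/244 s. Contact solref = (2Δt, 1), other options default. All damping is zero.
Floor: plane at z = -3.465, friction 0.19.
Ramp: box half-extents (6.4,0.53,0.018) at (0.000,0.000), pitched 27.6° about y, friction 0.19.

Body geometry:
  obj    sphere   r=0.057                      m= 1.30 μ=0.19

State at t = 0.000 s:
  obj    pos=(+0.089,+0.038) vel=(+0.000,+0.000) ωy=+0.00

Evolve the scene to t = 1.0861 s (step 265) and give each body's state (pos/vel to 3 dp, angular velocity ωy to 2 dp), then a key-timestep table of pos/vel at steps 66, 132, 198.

State at t = 1.0861 s:
  obj    pos=(+1.824,-0.869) vel=(+3.195,-1.670) ωy=+63.23

Key-timestep trajectory:
   step    t(s)  obj.x    obj.z    obj.vx   obj.vz 
     66  0.2705   +0.197  -0.018  +0.796  -0.416
    132  0.5410   +0.520  -0.187  +1.592  -0.832
    198  0.8115   +1.058  -0.468  +2.387  -1.248
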